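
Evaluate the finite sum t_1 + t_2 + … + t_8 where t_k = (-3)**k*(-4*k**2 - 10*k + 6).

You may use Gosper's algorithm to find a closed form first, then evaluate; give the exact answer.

Σ = -1712424

t_(k+1)/t_k = 3*(-2*k**2 - 9*k - 4)/(2*k**2 + 5*k - 3).
Factor: A=-3; B=1; C=k**2 + 5*k/2 - 3/2.
Key eq: (-3)·f(k+1) = (1)·f(k) + (k**2 + 5*k/2 - 3/2).
Degrees (0,0,2) ⇒ d ≤ 2.
Solve for f: f(k) = -(k**2 + k - 3)/4 (degree 2 ≤ 2).
So s_k = (B(k−1)f/C)·t_k = (-(k**2 + k - 3)/(2*(k + 3)*(2*k - 1)))·t_k = (-3)**k*(k**2 + k - 3).
s_(k+1) − s_k = (-3)**k*(-4*k**2 - 10*k + 6) = t_k.
Evaluate s at k=9 and k=1: -1712421 and 3; difference -1712424.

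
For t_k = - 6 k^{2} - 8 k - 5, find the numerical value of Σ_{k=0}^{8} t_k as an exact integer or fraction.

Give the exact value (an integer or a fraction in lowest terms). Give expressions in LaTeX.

Σ = -1557

r(k) = (6*k**2 + 20*k + 19)/(6*k**2 + 8*k + 5) after simplifying.
Gosper form: A/B · C(k+1)/C(k) with A=1, B=1, C=k**2 + 4*k/3 + 5/6.
Key eq: (1)·f(k+1) = (1)·f(k) + (k**2 + 4*k/3 + 5/6).
From deg A=0, deg B=0, deg C=2: d=3.
Solving with deg f ≤ 3: f(k) = k*(2*k**2 + k + 2)/6.
So s_k = (B(k−1)f/C)·t_k = (k*(2*k**2 + k + 2)/(6*k**2 + 8*k + 5))·t_k = k*(-2*k**2 - k - 2).
s_(k+1) − s_k = -6*k**2 - 8*k - 5 = t_k.
Sum = s_(9) − s_(0); s_(9) = -1557, s_(0) = 0 ⇒ -1557.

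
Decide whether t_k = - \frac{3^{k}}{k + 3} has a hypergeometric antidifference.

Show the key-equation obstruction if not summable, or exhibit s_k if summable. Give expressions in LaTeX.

No — negative degree bound, so no certificate f.

The ratio is 3*(k + 3)/(k + 4).
A = 3*k + 9, B = k + 4, C = 1.
Key eq: (3*k + 9)·f(k+1) = (k + 3)·f(k) + (1).
From deg A=1, deg B=1, deg C=0: d=-1.
Bound -1 < 0, so the key equation has no polynomial solution.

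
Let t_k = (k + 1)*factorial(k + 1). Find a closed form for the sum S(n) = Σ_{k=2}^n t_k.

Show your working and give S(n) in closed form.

S(n) = factorial(n + 2) - 6

r(k) = (k + 2)**2/(k + 1) after simplifying.
So A=k + 2 and B=1, with C=k + 1.
Set up (k + 2)·f(k+1) − (1)·f(k) − (k + 1) = 0.
Degrees (1,0,1) ⇒ d ≤ 0.
Coefficient equations give f(k) = 1.
Then R = B(k−1)f/C = 1/(k + 1), so s_k = R(k)·t_k = factorial(k + 1).
s_(k+1) − s_k = (k + 1)*factorial(k + 1) = t_k.
Evaluate: s_(n+1) = factorial(n + 2); subtract s_(2) = 6 ⇒ S(n) = factorial(n + 2) - 6.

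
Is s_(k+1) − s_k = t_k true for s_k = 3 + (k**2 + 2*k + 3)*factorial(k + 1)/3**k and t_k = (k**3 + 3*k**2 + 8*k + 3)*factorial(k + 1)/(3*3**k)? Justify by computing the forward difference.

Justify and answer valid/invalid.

Valid: the claim telescopes to t_k.

s_(k+1) = 3**(-k - 1)*(2*k + (k + 1)**2 + 5)*factorial(k + 2) + 3
s_(k+1) − s_k = (k**3 + 3*k**2 + 8*k + 3)*factorial(k + 1)/(3*3**k)
(s_(k+1) − s_k) − t_k = 0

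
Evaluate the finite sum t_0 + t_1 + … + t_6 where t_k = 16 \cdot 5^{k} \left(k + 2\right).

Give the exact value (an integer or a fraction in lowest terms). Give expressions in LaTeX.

The ratio is 5*(k + 3)/(k + 2).
A = 5, B = 1, C = k + 2.
Set up (5)·f(k+1) − (1)·f(k) − (k + 2) = 0.
deg f ≤ 1 (via 0,0,1).
A polynomial solution: f(k) = (4*k + 3)/16.
Get s_k = R·t_k = 5**k*(4*k + 3) with R(k) = B(k−1)f(k)/C(k) = (4*k + 3)/(16*(k + 2)).
s_(k+1) − s_k = 16*5**k*(k + 2) = t_k.
Sum = s_(7) − s_(0); s_(7) = 2421875, s_(0) = 3 ⇒ 2421872.

Σ = 2421872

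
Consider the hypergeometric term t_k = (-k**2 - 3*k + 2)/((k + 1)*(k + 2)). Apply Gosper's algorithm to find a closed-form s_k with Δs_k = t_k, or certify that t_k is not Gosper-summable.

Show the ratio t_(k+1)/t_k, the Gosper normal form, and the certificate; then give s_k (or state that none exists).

Ratio r(k) = (k + 1)*(3*k + (k + 1)**2 + 1)/((k + 3)*(k**2 + 3*k - 2)).
So A=k + 1 and B=k + 3, with C=k**2 + 3*k - 2.
Set up (k + 1)·f(k+1) − (k + 2)·f(k) − (k**2 + 3*k - 2) = 0.
Degrees (1,1,2) ⇒ d ≤ 2.
Solving with deg f ≤ 2: f(k) = k*(k - 3).
R(k) = B(k−1)·f(k)/C(k) = k*(k - 3)*(k + 2)/(k**2 + 3*k - 2); s_k = R·t_k = k*(3 - k)/(k + 1).
Check: Δs_k = (-k**2 - 3*k + 2)/(k**2 + 3*k + 2). ✓

s_k = k*(3 - k)/(k + 1)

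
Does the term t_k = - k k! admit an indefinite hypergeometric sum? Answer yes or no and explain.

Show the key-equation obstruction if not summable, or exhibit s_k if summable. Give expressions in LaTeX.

t_(k+1)/t_k = (k + 1)**2/k.
Normal form (A,B,C) = (k + 1, 1, k).
Set up (k + 1)·f(k+1) − (1)·f(k) − (k) = 0.
Bound: deg f ≤ 0.
A polynomial solution: f(k) = 1.
So s_k = (B(k−1)f/C)·t_k = (1/k)·t_k = -factorial(k).
Δs = -k*factorial(k), as required.

Yes. s_k = - k!.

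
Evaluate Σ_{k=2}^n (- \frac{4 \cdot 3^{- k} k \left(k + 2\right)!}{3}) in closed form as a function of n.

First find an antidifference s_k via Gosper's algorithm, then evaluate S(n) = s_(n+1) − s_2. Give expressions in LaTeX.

S(n) = \frac{32}{3} - \frac{4 \cdot 3^{- n} \left(n + 3\right)!}{3}

r(k) = (k + 1)*(k + 3)/(3*k) after simplifying.
Take A(k)=k/3 + 1, B(k)=1, C(k)=k.
Solve (k/3 + 1)·f(k+1) − (1)·f(k) = k.
d = 0 from the (1,0,1) case.
Coefficient equations give f(k) = 3.
Then R = B(k−1)f/C = 3/k, so s_k = R(k)·t_k = -4*factorial(k + 2)/3**k.
Check: Δs_k = -4*k*factorial(k + 2)/(3*3**k). ✓
s_(n+1) = -4*3**(-n - 1)*factorial(n + 3) and s_(2) = -32/3, so S(n) = 32/3 - 4*factorial(n + 3)/(3*3**n).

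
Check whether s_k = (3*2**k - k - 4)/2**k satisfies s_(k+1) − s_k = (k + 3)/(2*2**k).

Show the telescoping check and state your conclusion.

s_(k+1) = (6*2**k - k - 5)/(2*2**k)
s_(k+1) − s_k = (k + 3)/(2*2**k)
(s_(k+1) − s_k) − t_k = 0

valid (s_(k+1) − s_k reduces to t_k)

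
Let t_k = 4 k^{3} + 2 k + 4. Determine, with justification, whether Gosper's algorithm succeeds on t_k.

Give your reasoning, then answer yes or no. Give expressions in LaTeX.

Yes. s_k = k \left(k^{3} - 2 k^{2} + 2 k + 3\right).

Ratio r(k) = (k + 2*(k + 1)**3 + 3)/(2*k**3 + k + 2).
Gosper form: A/B · C(k+1)/C(k) with A=1, B=1, C=k**3 + k/2 + 1.
Key eq: (1)·f(k+1) = (1)·f(k) + (k**3 + k/2 + 1).
Degrees (0,0,3) ⇒ d ≤ 4.
Solving with deg f ≤ 4: f(k) = k*(k**3 - 2*k**2 + 2*k + 3)/4.
Then R = B(k−1)f/C = k*(k**3 - 2*k**2 + 2*k + 3)/(2*(2*k**3 + k + 2)), so s_k = R(k)·t_k = k*(k**3 - 2*k**2 + 2*k + 3).
Check: Δs_k = 4*k**3 + 2*k + 4. ✓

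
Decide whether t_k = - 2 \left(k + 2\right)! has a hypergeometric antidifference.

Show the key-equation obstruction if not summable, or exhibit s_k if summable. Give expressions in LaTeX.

No — t_k has no hypergeometric antidifference.

Compute t_(k+1)/t_k: get k + 3.
So A=k + 3 and B=1, with C=1.
f must satisfy (k + 3)·f(k+1) − (1)·f(k) = 1.
Bound: deg f ≤ -1.
Bound -1 < 0, so the key equation has no polynomial solution.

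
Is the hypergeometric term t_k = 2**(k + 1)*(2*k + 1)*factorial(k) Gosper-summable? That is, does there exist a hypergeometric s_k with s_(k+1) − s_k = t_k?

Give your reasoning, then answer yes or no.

Yes. s_k = 2**(k + 1)*factorial(k).

The ratio is 2*(k + 1)*(2*k + 3)/(2*k + 1).
Gosper form: A/B · C(k+1)/C(k) with A=2*k + 2, B=1, C=k + 1/2.
f must satisfy (2*k + 2)·f(k+1) − (1)·f(k) = k + 1/2.
From deg A=1, deg B=0, deg C=1: d=0.
Solving with deg f ≤ 0: f(k) = 1/2.
So s_k = (B(k−1)f/C)·t_k = (1/(2*k + 1))·t_k = 2**(k + 1)*factorial(k).
Verify: 2**(k + 1)*(2*k + 1)*factorial(k) matches t_k.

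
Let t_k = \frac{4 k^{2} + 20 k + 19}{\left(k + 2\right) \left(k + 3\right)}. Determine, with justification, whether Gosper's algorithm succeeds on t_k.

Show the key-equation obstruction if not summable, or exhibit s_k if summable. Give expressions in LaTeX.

Ratio r(k) = (k + 2)*(20*k + 4*(k + 1)**2 + 39)/((k + 4)*(4*k**2 + 20*k + 19)).
Gosper form: A/B · C(k+1)/C(k) with A=k + 2, B=k + 4, C=k**2 + 5*k + 19/4.
Solve (k + 2)·f(k+1) − (k + 3)·f(k) = k**2 + 5*k + 19/4.
Degrees (1,1,2) ⇒ d ≤ 2.
Coefficient equations give f(k) = k*(8*k + 11)/8.
So s_k = (B(k−1)f/C)·t_k = (k*(k + 3)*(8*k + 11)/(2*(4*k**2 + 20*k + 19)))·t_k = k*(8*k + 11)/(2*(k + 2)).
Verify: (4*k**2 + 20*k + 19)/(k**2 + 5*k + 6) matches t_k.

Yes. s_k = \frac{k \left(8 k + 11\right)}{2 \left(k + 2\right)}.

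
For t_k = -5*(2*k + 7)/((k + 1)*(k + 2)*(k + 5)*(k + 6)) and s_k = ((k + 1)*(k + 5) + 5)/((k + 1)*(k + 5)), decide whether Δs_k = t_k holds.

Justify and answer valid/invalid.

s_(k+1) = ((k + 2)*(k + 6) + 5)/((k + 2)*(k + 6))
s_(k+1) − s_k = 5*(-2*k - 7)/(k**4 + 14*k**3 + 65*k**2 + 112*k + 60)
(s_(k+1) − s_k) − t_k = 0

valid; difference matches t_k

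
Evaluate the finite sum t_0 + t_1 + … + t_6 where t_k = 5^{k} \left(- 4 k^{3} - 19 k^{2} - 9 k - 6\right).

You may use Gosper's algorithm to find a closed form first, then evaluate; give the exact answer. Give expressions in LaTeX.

Σ = -28749996

Step 1: r(k) = 5*(4*k**3 + 31*k**2 + 59*k + 38)/(4*k**3 + 19*k**2 + 9*k + 6).
Normal form (A,B,C) = (5, 1, k**3 + 19*k**2/4 + 9*k/4 + 3/2).
f must satisfy (5)·f(k+1) − (1)·f(k) = k**3 + 19*k**2/4 + 9*k/4 + 3/2.
deg f ≤ 3 (via 0,0,3).
Coefficient equations give f(k) = (k**3 + k**2 - 4*k + 4)/4.
Get s_k = R·t_k = 5**k*(-k**3 - k**2 + 4*k - 4) with R(k) = B(k−1)f(k)/C(k) = (k**3 + k**2 - 4*k + 4)/(4*k**3 + 19*k**2 + 9*k + 6).
Δs = 5**k*(-4*k**3 - 19*k**2 - 9*k - 6), as required.
Sum = s_(7) − s_(0); s_(7) = -28750000, s_(0) = -4 ⇒ -28749996.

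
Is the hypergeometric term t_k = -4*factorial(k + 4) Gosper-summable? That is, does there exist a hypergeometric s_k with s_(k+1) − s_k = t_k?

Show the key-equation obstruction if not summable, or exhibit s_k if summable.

No — negative degree bound, so no certificate f.

Step 1: r(k) = k + 5.
Take A(k)=k + 5, B(k)=1, C(k)=1.
Key eq: (k + 5)·f(k+1) = (1)·f(k) + (1).
Bound: deg f ≤ -1.
deg f ≤ -1 is impossible — no certificate.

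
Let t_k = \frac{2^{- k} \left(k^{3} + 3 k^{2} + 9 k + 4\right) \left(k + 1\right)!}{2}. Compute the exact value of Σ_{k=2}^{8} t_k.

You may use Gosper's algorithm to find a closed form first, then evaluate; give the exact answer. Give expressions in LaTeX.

Σ = 659124

Step 1: r(k) = (k**4 + 8*k**3 + 30*k**2 + 53*k + 34)/(2*(k**3 + 3*k**2 + 9*k + 4)).
Normal form (A,B,C) = (k/2 + 1, 1, k**3 + 3*k**2 + 9*k + 4).
Set up (k/2 + 1)·f(k+1) − (1)·f(k) − (k**3 + 3*k**2 + 9*k + 4) = 0.
d = 2 from the (1,0,3) case.
Coefficient equations give f(k) = 2*(k**2 + k + 3).
R(k) = B(k−1)·f(k)/C(k) = 2*(k**2 + k + 3)/(k**3 + 3*k**2 + 9*k + 4); s_k = R·t_k = (k**2 + k + 3)*factorial(k + 1)/2**k.
Δs = (k**3 + 3*k**2 + 9*k + 4)*factorial(k + 1)/(2*2**k), as required.
Telescoping: Σ = s_(9) − s_(2) = 1318275/2 − (27/2) = 659124.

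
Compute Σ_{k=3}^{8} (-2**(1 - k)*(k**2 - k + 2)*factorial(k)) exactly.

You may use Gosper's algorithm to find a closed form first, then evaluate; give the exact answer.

Ratio r(k) = (k + 1)*(-k + (k + 1)**2 + 1)/(2*(k**2 - k + 2)).
A = k/2 + 1/2, B = 1, C = k**2 - k + 2.
Set up (k/2 + 1/2)·f(k+1) − (1)·f(k) − (k**2 - k + 2) = 0.
Bound: deg f ≤ 1.
Match coefficients ⇒ f(k) = 2*(k - 1).
Certificate R = B(k−1)f/C = 2*(k - 1)/(k**2 - k + 2) gives s_k = -2**(2 - k)*(k - 1)*factorial(k).
Δs = -2**(1 - k)*(k**2 - k + 2)*factorial(k), as required.
Telescoping: Σ = s_(9) − s_(3) = -22680 − (-6) = -22674.

Σ = -22674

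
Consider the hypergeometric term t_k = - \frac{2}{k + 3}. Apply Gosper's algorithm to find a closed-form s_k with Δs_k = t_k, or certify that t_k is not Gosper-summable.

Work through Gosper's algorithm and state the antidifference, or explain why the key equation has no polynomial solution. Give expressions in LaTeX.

no hypergeometric antidifference exists

The ratio is (k + 3)/(k + 4).
Take A(k)=k + 3, B(k)=k + 4, C(k)=1.
Key eq: (k + 3)·f(k+1) = (k + 3)·f(k) + (1).
Bound: deg f ≤ 0.
f = c0 ⇒ A·f(k+1) − B(k−1)·f(k) − C = -1. The system {-1 = 0} is inconsistent; no antidifference.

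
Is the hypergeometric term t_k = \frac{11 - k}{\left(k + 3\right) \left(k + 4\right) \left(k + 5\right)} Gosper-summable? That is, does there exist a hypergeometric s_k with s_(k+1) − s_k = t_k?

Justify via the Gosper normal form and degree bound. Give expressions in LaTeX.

The ratio is (k - 10)*(k + 3)/((k - 11)*(k + 6)).
So A=k + 3 and B=k + 6, with C=k - 11.
Key eq: (k + 3)·f(k+1) = (k + 5)·f(k) + (k - 11).
deg f ≤ 2 (via 1,1,1).
A polynomial solution: f(k) = -k*(k + 10)/3.
R(k) = B(k−1)·f(k)/C(k) = -k*(k + 5)*(k + 10)/(3*(k - 11)); s_k = R·t_k = k*(k + 10)/(3*(k + 3)*(k + 4)).
Δs = (11 - k)/(k**3 + 12*k**2 + 47*k + 60), as required.

Yes. s_k = \frac{k \left(k + 10\right)}{3 \left(k + 3\right) \left(k + 4\right)}.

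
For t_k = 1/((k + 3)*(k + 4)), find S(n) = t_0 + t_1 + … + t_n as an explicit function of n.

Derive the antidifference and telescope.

r(k) = (k + 3)/(k + 5) after simplifying.
A = k + 3, B = k + 5, C = 1.
Need (k + 3)·f(k+1) − (k + 4)·f(k) = 1.
deg f ≤ 1 (via 1,1,0).
Match coefficients ⇒ f(k) = k/3.
Certificate R = B(k−1)f/C = k*(k + 4)/3 gives s_k = k/(3*(k + 3)).
Δs = 1/(k**2 + 7*k + 12), as required.
Σ_(k=0)^n t_k = s_(n+1) − s_(0) = ((n + 1)/(3*(n + 4))) − (0), i.e. (n + 1)/(3*(n + 4)).

S(n) = (n + 1)/(3*(n + 4))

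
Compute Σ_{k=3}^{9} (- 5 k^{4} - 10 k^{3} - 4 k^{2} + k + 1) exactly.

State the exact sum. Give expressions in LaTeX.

Σ = -97811

Compute t_(k+1)/t_k: get (5*k**4 + 30*k**3 + 64*k**2 + 57*k + 17)/(5*k**4 + 10*k**3 + 4*k**2 - k - 1).
So A=1 and B=1, with C=k**4 + 2*k**3 + 4*k**2/5 - k/5 - 1/5.
Set up (1)·f(k+1) − (1)·f(k) − (k**4 + 2*k**3 + 4*k**2/5 - k/5 - 1/5) = 0.
Degrees (0,0,4) ⇒ d ≤ 5.
Match coefficients ⇒ f(k) = k**3*(k**2 - 2)/5.
Get s_k = R·t_k = k**3*(2 - k**2) with R(k) = B(k−1)f(k)/C(k) = k**3*(k**2 - 2)/(5*k**4 + 10*k**3 + 4*k**2 - k - 1).
Δs = -5*k**4 - 10*k**3 - 4*k**2 + k + 1, as required.
Telescoping: Σ = s_(10) − s_(3) = -98000 − (-189) = -97811.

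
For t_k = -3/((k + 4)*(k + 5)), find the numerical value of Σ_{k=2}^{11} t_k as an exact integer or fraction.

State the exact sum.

r(k) = (k + 4)/(k + 6) after simplifying.
Gosper form: A/B · C(k+1)/C(k) with A=k + 4, B=k + 6, C=1.
Key eq: (k + 4)·f(k+1) = (k + 5)·f(k) + (1).
Bound: deg f ≤ 1.
Match coefficients ⇒ f(k) = k/4.
R(k) = B(k−1)·f(k)/C(k) = k*(k + 5)/4; s_k = R·t_k = -3*k/(4*k + 16).
Check: Δs_k = -3/(k**2 + 9*k + 20). ✓
Sum = s_(12) − s_(2); s_(12) = -9/16, s_(2) = -1/4 ⇒ -5/16.

Σ = -5/16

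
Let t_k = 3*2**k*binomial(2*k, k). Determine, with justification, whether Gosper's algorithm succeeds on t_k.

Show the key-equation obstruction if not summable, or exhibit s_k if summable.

No — key equation has no polynomial f.

r(k) = 4*(2*k + 1)/(k + 1) after simplifying.
So A=8*k + 4 and B=k + 1, with C=1.
Set up (8*k + 4)·f(k+1) − (k)·f(k) − (1) = 0.
From deg A=1, deg B=1, deg C=0: d=-1.
Bound -1 < 0, so the key equation has no polynomial solution.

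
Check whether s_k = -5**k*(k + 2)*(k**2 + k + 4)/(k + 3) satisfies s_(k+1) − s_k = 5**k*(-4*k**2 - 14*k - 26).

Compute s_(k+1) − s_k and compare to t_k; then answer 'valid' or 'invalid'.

Invalid: residual 5**k*(4*k**3 + 25*k**2 + 67*k + 74)/(k**2 + 7*k + 12) ≠ 0.

s_(k+1) = -5**(k + 1)*(k + 3)*(k + (k + 1)**2 + 5)/(k + 4)
s_(k+1) − s_k = 5**k*(-4*k**4 - 38*k**3 - 147*k**2 - 283*k - 238)/(k**2 + 7*k + 12)
(s_(k+1) − s_k) − t_k = 5**k*(4*k**3 + 25*k**2 + 67*k + 74)/(k**2 + 7*k + 12)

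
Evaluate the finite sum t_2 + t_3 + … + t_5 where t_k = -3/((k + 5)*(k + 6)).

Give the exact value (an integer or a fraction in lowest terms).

r(k) = (k + 5)/(k + 7) after simplifying.
So A=k + 5 and B=k + 7, with C=1.
Key eq: (k + 5)·f(k+1) = (k + 6)·f(k) + (1).
deg f ≤ 1 (via 1,1,0).
A polynomial solution: f(k) = k/5.
Certificate R = B(k−1)f/C = k*(k + 6)/5 gives s_k = -3*k/(5*k + 25).
Verify: -3/(k**2 + 11*k + 30) matches t_k.
Evaluate s at k=6 and k=2: -18/55 and -6/35; difference -12/77.

Σ = -12/77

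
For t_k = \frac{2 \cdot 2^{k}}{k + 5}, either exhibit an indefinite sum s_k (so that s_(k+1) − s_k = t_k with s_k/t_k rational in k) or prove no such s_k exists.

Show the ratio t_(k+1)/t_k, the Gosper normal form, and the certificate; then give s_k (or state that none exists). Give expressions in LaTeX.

none — t_k is not Gosper-summable

t_(k+1)/t_k = 2*(k + 5)/(k + 6).
So A=2*k + 10 and B=k + 6, with C=1.
Need (2*k + 10)·f(k+1) − (k + 5)·f(k) = 1.
d = -1 from the (1,1,0) case.
Bound -1 < 0, so the key equation has no polynomial solution.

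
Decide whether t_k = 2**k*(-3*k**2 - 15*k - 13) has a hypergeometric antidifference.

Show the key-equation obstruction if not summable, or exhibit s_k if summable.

Yes. s_k = 2**k*(-3*k**2 - 3*k - 1).

The ratio is 2*(3*k**2 + 21*k + 31)/(3*k**2 + 15*k + 13).
Factor: A=2; B=1; C=k**2 + 5*k + 13/3.
f must satisfy (2)·f(k+1) − (1)·f(k) = k**2 + 5*k + 13/3.
Degrees (0,0,2) ⇒ d ≤ 2.
Match coefficients ⇒ f(k) = (3*k**2 + 3*k + 1)/3.
Get s_k = R·t_k = 2**k*(-3*k**2 - 3*k - 1) with R(k) = B(k−1)f(k)/C(k) = (3*k**2 + 3*k + 1)/(3*k**2 + 15*k + 13).
Check: Δs_k = 2**k*(-3*k**2 - 15*k - 13). ✓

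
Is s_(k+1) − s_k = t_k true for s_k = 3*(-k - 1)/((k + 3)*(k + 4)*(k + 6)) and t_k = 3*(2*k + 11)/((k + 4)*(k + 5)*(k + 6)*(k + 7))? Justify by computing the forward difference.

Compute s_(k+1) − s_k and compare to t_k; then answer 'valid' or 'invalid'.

Invalid: residual 6*(-3*k - 17)/(k**5 + 25*k**4 + 245*k**3 + 1175*k**2 + 2754*k + 2520) ≠ 0.

s_(k+1) = 3*(-k - 2)/((k + 4)*(k + 5)*(k + 7))
s_(k+1) − s_k = 3*(2*k**2 + 11*k - 1)/(k**5 + 25*k**4 + 245*k**3 + 1175*k**2 + 2754*k + 2520)
(s_(k+1) − s_k) − t_k = 6*(-3*k - 17)/(k**5 + 25*k**4 + 245*k**3 + 1175*k**2 + 2754*k + 2520)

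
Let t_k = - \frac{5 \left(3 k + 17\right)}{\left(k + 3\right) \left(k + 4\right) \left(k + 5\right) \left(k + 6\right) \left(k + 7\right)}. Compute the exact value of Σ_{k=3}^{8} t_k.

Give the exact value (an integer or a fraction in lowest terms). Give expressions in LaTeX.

Ratio r(k) = (k + 3)*(3*k + 20)/((k + 8)*(3*k + 17)).
So A=k + 3 and B=k + 8, with C=k + 17/3.
Need (k + 3)·f(k+1) − (k + 7)·f(k) = k + 17/3.
d = 4 from the (1,1,1) case.
Solving with deg f ≤ 4: f(k) = k*(k + 5)*(k**2 + 13*k + 54)/216.
So s_k = (B(k−1)f/C)·t_k = (k*(k + 5)*(k + 7)*(k**2 + 13*k + 54)/(72*(3*k + 17)))·t_k = 5*k*(-k**2 - 13*k - 54)/(72*(k**3 + 13*k**2 + 54*k + 72)).
Check: Δs_k = 5*(-3*k - 17)/(k**5 + 25*k**4 + 245*k**3 + 1175*k**2 + 2754*k + 2520). ✓
Σ_(k=3)^(8) t_k = s_(9) − s_(3) = -7/104 − (-85/1512) = -109/9828.

Σ = -109/9828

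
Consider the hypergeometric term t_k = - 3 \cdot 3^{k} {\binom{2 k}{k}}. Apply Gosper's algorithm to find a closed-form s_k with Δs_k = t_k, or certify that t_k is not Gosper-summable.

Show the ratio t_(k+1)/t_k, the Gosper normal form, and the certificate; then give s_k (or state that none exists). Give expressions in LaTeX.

Compute t_(k+1)/t_k: get 6*(2*k + 1)/(k + 1).
Normal form (A,B,C) = (12*k + 6, k + 1, 1).
Solve (12*k + 6)·f(k+1) − (k)·f(k) = 1.
Degrees (1,1,0) ⇒ d ≤ -1.
Bound -1 < 0, so the key equation has no polynomial solution.

none (Gosper's algorithm certifies no s_k)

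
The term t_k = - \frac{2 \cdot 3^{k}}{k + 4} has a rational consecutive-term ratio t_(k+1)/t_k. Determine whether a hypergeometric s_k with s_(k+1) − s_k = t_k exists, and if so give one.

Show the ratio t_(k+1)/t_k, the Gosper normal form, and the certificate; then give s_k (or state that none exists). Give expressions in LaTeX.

none (Gosper's algorithm certifies no s_k)

Ratio r(k) = 3*(k + 4)/(k + 5).
Gosper form: A/B · C(k+1)/C(k) with A=3*k + 12, B=k + 5, C=1.
Solve (3*k + 12)·f(k+1) − (k + 4)·f(k) = 1.
From deg A=1, deg B=1, deg C=0: d=-1.
d = -1 < 0 ⇒ no nonzero polynomial f; not summable.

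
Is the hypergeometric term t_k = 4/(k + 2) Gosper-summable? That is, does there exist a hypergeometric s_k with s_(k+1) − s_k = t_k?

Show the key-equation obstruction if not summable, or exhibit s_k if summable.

No — key equation has no polynomial f.

Step 1: r(k) = (k + 2)/(k + 3).
Take A(k)=k + 2, B(k)=k + 3, C(k)=1.
Need (k + 2)·f(k+1) − (k + 2)·f(k) = 1.
d = 0 from the (1,1,0) case.
Write f(k) = c0. Then LHS − RHS = -1, requiring -1 = 0: contradictory. No certificate.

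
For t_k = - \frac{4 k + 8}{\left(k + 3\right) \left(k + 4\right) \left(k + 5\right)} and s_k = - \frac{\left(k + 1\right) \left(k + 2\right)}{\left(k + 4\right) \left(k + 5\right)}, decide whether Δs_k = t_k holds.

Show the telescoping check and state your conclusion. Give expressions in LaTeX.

s_(k+1) = -(k + 2)*(k + 3)/((k + 5)*(k + 6))
s_(k+1) − s_k = 6*(-k - 2)/(k**3 + 15*k**2 + 74*k + 120)
(s_(k+1) − s_k) − t_k = 2*(-k**2 + k + 6)/(k**4 + 18*k**3 + 119*k**2 + 342*k + 360)

Invalid: residual \frac{2 \left(- k^{2} + k + 6\right)}{k^{4} + 18 k^{3} + 119 k^{2} + 342 k + 360} ≠ 0.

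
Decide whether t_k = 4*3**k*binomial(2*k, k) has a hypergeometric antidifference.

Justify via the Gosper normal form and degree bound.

Step 1: r(k) = 6*(2*k + 1)/(k + 1).
Factor: A=12*k + 6; B=k + 1; C=1.
Need (12*k + 6)·f(k+1) − (k)·f(k) = 1.
Degrees (1,1,0) ⇒ d ≤ -1.
Negative degree bound (-1): no f exists, t_k not Gosper-summable.

No — t_k has no hypergeometric antidifference.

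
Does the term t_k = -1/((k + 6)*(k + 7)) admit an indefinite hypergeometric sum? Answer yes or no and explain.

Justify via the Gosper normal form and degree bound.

The ratio is (k + 6)/(k + 8).
So A=k + 6 and B=k + 8, with C=1.
Solve (k + 6)·f(k+1) − (k + 7)·f(k) = 1.
Bound: deg f ≤ 1.
Match coefficients ⇒ f(k) = k/6.
Certificate R = B(k−1)f/C = k*(k + 7)/6 gives s_k = -k/(6*k + 36).
s_(k+1) − s_k = -1/(k**2 + 13*k + 42) = t_k.

Yes. s_k = -k/(6*k + 36).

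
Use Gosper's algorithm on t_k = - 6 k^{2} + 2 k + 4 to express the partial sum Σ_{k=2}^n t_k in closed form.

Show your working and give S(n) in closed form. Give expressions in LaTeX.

S(n) = 2 n \left(- n^{2} - n + 2\right)

The ratio is k*(3*k + 5)/(3*k**2 - k - 2).
So A=1 and B=1, with C=k**2 - k/3 - 2/3.
Set up (1)·f(k+1) − (1)·f(k) − (k**2 - k/3 - 2/3) = 0.
deg f ≤ 3 (via 0,0,2).
Solving with deg f ≤ 3: f(k) = k*(k**2 - 2*k - 1)/3.
R(k) = B(k−1)·f(k)/C(k) = k*(k**2 - 2*k - 1)/((k - 1)*(3*k + 2)); s_k = R·t_k = 2*k*(-k**2 + 2*k + 1).
Check: Δs_k = -6*k**2 + 2*k + 4. ✓
Telescope: S(n) = s_(n+1) − s_(2) = -2*n**3 - 2*n**2 + 4*n + 4 − (4) = 2*n*(-n**2 - n + 2).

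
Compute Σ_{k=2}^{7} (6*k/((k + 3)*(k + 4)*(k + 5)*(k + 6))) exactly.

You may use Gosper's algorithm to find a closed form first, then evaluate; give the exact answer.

r(k) = (k + 1)*(k + 3)/(k*(k + 7)) after simplifying.
Take A(k)=k + 3, B(k)=k + 7, C(k)=k.
Key eq: (k + 3)·f(k+1) = (k + 6)·f(k) + (k).
Bound: deg f ≤ 3.
Coefficient equations give f(k) = k*(k - 1)*(k + 13)/120.
So s_k = (B(k−1)f/C)·t_k = ((k - 1)*(k + 6)*(k + 13)/120)·t_k = k*(k**2 + 12*k - 13)/(20*(k + 3)*(k + 4)*(k + 5)).
Δs = 6*k/(k**4 + 18*k**3 + 119*k**2 + 342*k + 360), as required.
Telescoping: Σ = s_(8) − s_(2) = 49/1430 − (1/140) = 543/20020.

Σ = 543/20020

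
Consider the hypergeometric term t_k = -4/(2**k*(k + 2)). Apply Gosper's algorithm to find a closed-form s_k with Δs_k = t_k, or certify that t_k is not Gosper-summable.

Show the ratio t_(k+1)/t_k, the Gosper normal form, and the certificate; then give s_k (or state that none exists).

Step 1: r(k) = (k + 2)/(2*(k + 3)).
So A=k/2 + 1 and B=k + 3, with C=1.
Set up (k/2 + 1)·f(k+1) − (k + 2)·f(k) − (1) = 0.
Degrees (1,1,0) ⇒ d ≤ -1.
d = -1 < 0 ⇒ no nonzero polynomial f; not summable.

none (Gosper's algorithm certifies no s_k)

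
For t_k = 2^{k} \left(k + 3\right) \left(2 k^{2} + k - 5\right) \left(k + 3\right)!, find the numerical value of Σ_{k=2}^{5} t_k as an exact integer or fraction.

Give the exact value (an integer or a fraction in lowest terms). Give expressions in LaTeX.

Compute t_(k+1)/t_k: get 2*(k + 4)**2*(k + 2*(k + 1)**2 - 4)/((k + 3)*(2*k**2 + k - 5)).
So A=2*k + 8 and B=1, with C=k**3 + 7*k**2/2 - k - 15/2.
Solve (2*k + 8)·f(k+1) − (1)·f(k) = k**3 + 7*k**2/2 - k - 15/2.
Bound: deg f ≤ 2.
A polynomial solution: f(k) = (k**2 - 2*k - 1)/2.
Get s_k = R·t_k = 2**k*(k**2 - 2*k - 1)*factorial(k + 3) with R(k) = B(k−1)f(k)/C(k) = (k**2 - 2*k - 1)/((k + 3)*(2*k**2 + k - 5)).
s_(k+1) − s_k = 2**k*(k + 3)*(2*k**2 + k - 5)*factorial(k + 3) = t_k.
Telescoping: Σ = s_(6) − s_(2) = 534159360 − (-480) = 534159840.

Σ = 534159840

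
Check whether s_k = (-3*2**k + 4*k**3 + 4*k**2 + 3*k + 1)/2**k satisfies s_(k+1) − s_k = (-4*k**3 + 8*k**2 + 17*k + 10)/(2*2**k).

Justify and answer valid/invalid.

s_(k+1) = (-6*2**k + 4*k**3 + 16*k**2 + 23*k + 12)/(2*2**k)
s_(k+1) − s_k = (-4*k**3 + 8*k**2 + 17*k + 10)/(2*2**k)
(s_(k+1) − s_k) − t_k = 0

valid (s_(k+1) − s_k reduces to t_k)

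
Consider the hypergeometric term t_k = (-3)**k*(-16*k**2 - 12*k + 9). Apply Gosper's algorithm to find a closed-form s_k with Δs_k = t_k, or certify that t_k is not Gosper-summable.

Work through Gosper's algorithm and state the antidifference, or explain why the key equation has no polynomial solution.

s_k = (-3)**k*(4*k**2 - 3*k - 3)

Ratio r(k) = 3*(-16*k**2 - 44*k - 19)/(16*k**2 + 12*k - 9).
Factor: A=-3; B=1; C=k**2 + 3*k/4 - 9/16.
Solve (-3)·f(k+1) − (1)·f(k) = k**2 + 3*k/4 - 9/16.
Bound: deg f ≤ 2.
Solve for f: f(k) = -(4*k**2 - 3*k - 3)/16 (degree 2 ≤ 2).
R(k) = B(k−1)·f(k)/C(k) = -(4*k**2 - 3*k - 3)/(16*k**2 + 12*k - 9); s_k = R·t_k = (-3)**k*(4*k**2 - 3*k - 3).
s_(k+1) − s_k = (-3)**k*(-16*k**2 - 12*k + 9) = t_k.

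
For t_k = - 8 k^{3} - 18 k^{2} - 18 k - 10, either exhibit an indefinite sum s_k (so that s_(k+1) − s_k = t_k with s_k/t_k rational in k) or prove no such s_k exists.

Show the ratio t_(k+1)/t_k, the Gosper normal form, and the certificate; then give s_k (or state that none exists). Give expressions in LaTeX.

t_(k+1)/t_k = (4*k**3 + 21*k**2 + 39*k + 27)/(4*k**3 + 9*k**2 + 9*k + 5).
Normal form (A,B,C) = (1, 1, k**3 + 9*k**2/4 + 9*k/4 + 5/4).
Solve (1)·f(k+1) − (1)·f(k) = k**3 + 9*k**2/4 + 9*k/4 + 5/4.
Bound: deg f ≤ 4.
Solve for f: f(k) = k*(k**3 + k**2 + k + 2)/4 (degree 4 ≤ 4).
Get s_k = R·t_k = 2*k*(-k**3 - k**2 - k - 2) with R(k) = B(k−1)f(k)/C(k) = k*(k**3 + k**2 + k + 2)/((4*k + 5)*(k**2 + k + 1)).
Δs = -8*k**3 - 18*k**2 - 18*k - 10, as required.

s_k = 2 k \left(- k^{3} - k^{2} - k - 2\right)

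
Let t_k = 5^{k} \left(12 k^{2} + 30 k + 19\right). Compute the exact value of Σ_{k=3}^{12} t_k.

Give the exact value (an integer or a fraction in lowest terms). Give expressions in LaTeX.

The ratio is 5*(12*k**2 + 54*k + 61)/(12*k**2 + 30*k + 19).
Normal form (A,B,C) = (5, 1, k**2 + 5*k/2 + 19/12).
Need (5)·f(k+1) − (1)·f(k) = k**2 + 5*k/2 + 19/12.
Bound: deg f ≤ 2.
A polynomial solution: f(k) = (3*k**2 + 1)/12.
Then R = B(k−1)f/C = (3*k**2 + 1)/(12*k**2 + 30*k + 19), so s_k = R(k)·t_k = 5**k*(3*k**2 + 1).
Δs = 5**k*(12*k**2 + 30*k + 19), as required.
Evaluate s at k=13 and k=3: 620117187500 and 3500; difference 620117184000.

Σ = 620117184000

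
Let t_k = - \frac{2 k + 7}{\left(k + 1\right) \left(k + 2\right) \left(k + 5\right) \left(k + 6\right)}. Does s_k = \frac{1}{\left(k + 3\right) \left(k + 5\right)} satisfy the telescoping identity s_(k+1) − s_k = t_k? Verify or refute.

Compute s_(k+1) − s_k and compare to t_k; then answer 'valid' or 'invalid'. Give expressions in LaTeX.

s_(k+1) = 1/((k + 4)*(k + 6))
s_(k+1) − s_k = (-2*k - 9)/(k**4 + 18*k**3 + 119*k**2 + 342*k + 360)
(s_(k+1) − s_k) − t_k = 6*(k**2 + 7*k + 11)/(k**6 + 21*k**5 + 175*k**4 + 735*k**3 + 1624*k**2 + 1764*k + 720)

Invalid: residual \frac{6 \left(k^{2} + 7 k + 11\right)}{k^{6} + 21 k^{5} + 175 k^{4} + 735 k^{3} + 1624 k^{2} + 1764 k + 720} ≠ 0.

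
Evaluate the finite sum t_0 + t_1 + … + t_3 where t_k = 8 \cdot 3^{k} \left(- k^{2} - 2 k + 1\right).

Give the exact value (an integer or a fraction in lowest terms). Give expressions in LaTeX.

Σ = -3568

t_(k+1)/t_k = 3*(k**2 + 4*k + 2)/(k**2 + 2*k - 1).
Take A(k)=3, B(k)=1, C(k)=k**2 + 2*k - 1.
f must satisfy (3)·f(k+1) − (1)·f(k) = k**2 + 2*k - 1.
Degrees (0,0,2) ⇒ d ≤ 2.
Coefficient equations give f(k) = (k**2 - k - 1)/2.
So s_k = (B(k−1)f/C)·t_k = ((k**2 - k - 1)/(2*(k**2 + 2*k - 1)))·t_k = 4*3**k*(-k**2 + k + 1).
Check: Δs_k = 8*3**k*(-k**2 - 2*k + 1). ✓
Σ_(k=0)^(3) t_k = s_(4) − s_(0) = -3564 − (4) = -3568.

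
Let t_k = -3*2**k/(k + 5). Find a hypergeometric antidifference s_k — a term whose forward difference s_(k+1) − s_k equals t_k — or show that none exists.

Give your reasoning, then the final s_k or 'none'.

Compute t_(k+1)/t_k: get 2*(k + 5)/(k + 6).
So A=2*k + 10 and B=k + 6, with C=1.
Need (2*k + 10)·f(k+1) − (k + 5)·f(k) = 1.
Bound: deg f ≤ -1.
deg f ≤ -1 is impossible — no certificate.

no hypergeometric antidifference exists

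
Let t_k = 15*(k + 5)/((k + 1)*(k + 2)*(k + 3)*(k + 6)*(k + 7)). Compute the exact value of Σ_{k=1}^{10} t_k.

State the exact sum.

Σ = 725/6188

Compute t_(k+1)/t_k: get (k + 1)*(k + 6)**2/((k + 4)*(k + 5)*(k + 8)).
Take A(k)=k + 1, B(k)=k + 8, C(k)=k**3 + 14*k**2 + 65*k + 100.
Set up (k + 1)·f(k+1) − (k + 7)·f(k) − (k**3 + 14*k**2 + 65*k + 100) = 0.
From deg A=1, deg B=1, deg C=3: d=6.
Solve for f: f(k) = k*(k + 3)*(k + 4)**2*(k + 5)**2/36 (degree 6 ≤ 6).
Certificate R = B(k−1)f/C = k*(k + 3)*(k + 4)*(k + 7)/36 gives s_k = 5*k*(k**2 + 9*k + 20)/(12*(k**3 + 9*k**2 + 20*k + 12)).
s_(k+1) − s_k = 15*(k + 5)/(k**5 + 19*k**4 + 131*k**3 + 401*k**2 + 540*k + 252) = t_k.
Sum = s_(11) − s_(1); s_(11) = 275/663, s_(1) = 25/84 ⇒ 725/6188.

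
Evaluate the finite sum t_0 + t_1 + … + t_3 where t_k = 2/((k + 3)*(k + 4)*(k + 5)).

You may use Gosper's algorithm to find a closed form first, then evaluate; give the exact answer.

Σ = 11/168

The ratio is (k + 3)/(k + 6).
Gosper form: A/B · C(k+1)/C(k) with A=k + 3, B=k + 6, C=1.
Set up (k + 3)·f(k+1) − (k + 5)·f(k) − (1) = 0.
Bound: deg f ≤ 2.
Coefficient equations give f(k) = k*(k + 7)/24.
Get s_k = R·t_k = k*(k + 7)/(12*(k + 3)*(k + 4)) with R(k) = B(k−1)f(k)/C(k) = k*(k + 5)*(k + 7)/24.
Δs = 2/(k**3 + 12*k**2 + 47*k + 60), as required.
Sum = s_(4) − s_(0); s_(4) = 11/168, s_(0) = 0 ⇒ 11/168.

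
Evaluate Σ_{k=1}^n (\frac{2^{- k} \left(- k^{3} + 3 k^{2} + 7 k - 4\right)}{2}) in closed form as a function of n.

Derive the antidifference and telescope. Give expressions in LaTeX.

S(n) = 2^{- n - 1} \left(2^{n + 1} + n^{3} + 3 n^{2} - n - 2\right)

Compute t_(k+1)/t_k: get (k**3 - 10*k - 5)/(2*(k**3 - 3*k**2 - 7*k + 4)).
Take A(k)=1/2, B(k)=1, C(k)=k**3 - 3*k**2 - 7*k + 4.
f must satisfy (1/2)·f(k+1) − (1)·f(k) = k**3 - 3*k**2 - 7*k + 4.
d = 3 from the (0,0,3) case.
Match coefficients ⇒ f(k) = -2*(k**3 - 4*k + 1).
So s_k = (B(k−1)f/C)·t_k = (-2*(k**3 - 4*k + 1)/(k**3 - 3*k**2 - 7*k + 4))·t_k = (k**3 - 4*k + 1)/2**k.
Verify: (-k**3 + 3*k**2 + 7*k - 4)/(2*2**k) matches t_k.
Evaluate: s_(n+1) = 2**(-n - 1)*(n**3 + 3*n**2 - n - 2); subtract s_(1) = -1 ⇒ S(n) = 2**(-n - 1)*(2**(n + 1) + n**3 + 3*n**2 - n - 2).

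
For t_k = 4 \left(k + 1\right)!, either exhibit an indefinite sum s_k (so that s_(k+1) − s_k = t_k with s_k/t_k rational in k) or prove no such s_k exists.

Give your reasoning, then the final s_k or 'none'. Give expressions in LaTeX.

t_(k+1)/t_k = k + 2.
So A=k + 2 and B=1, with C=1.
Solve (k + 2)·f(k+1) − (1)·f(k) = 1.
deg f ≤ -1 (via 1,0,0).
deg f ≤ -1 is impossible — no certificate.

not Gosper-summable; s_k does not exist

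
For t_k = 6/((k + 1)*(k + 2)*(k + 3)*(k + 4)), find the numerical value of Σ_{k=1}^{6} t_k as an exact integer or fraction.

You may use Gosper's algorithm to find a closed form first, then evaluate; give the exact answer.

Ratio r(k) = (k + 1)/(k + 5).
A = k + 1, B = k + 5, C = 1.
Key eq: (k + 1)·f(k+1) = (k + 4)·f(k) + (1).
d = 3 from the (1,1,0) case.
Solve for f: f(k) = k*(k**2 + 6*k + 11)/18 (degree 3 ≤ 3).
Then R = B(k−1)f/C = k*(k + 4)*(k**2 + 6*k + 11)/18, so s_k = R(k)·t_k = k*(k**2 + 6*k + 11)/(3*(k + 1)*(k + 2)*(k + 3)).
Check: Δs_k = 6/(k**4 + 10*k**3 + 35*k**2 + 50*k + 24). ✓
Evaluate s at k=7 and k=1: 119/360 and 1/4; difference 29/360.

Σ = 29/360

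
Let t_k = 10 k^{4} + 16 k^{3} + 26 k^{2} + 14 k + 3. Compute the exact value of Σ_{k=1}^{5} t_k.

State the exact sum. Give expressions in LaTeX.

Σ = 15045

Compute t_(k+1)/t_k: get (10*k**4 + 56*k**3 + 134*k**2 + 154*k + 69)/(10*k**4 + 16*k**3 + 26*k**2 + 14*k + 3).
So A=1 and B=1, with C=k**4 + 8*k**3/5 + 13*k**2/5 + 7*k/5 + 3/10.
Key eq: (1)·f(k+1) = (1)·f(k) + (k**4 + 8*k**3/5 + 13*k**2/5 + 7*k/5 + 3/10).
d = 5 from the (0,0,4) case.
Match coefficients ⇒ f(k) = k**2*(2*k - 1)*(k**2 + 2)/10.
Then R = B(k−1)f/C = k**2*(2*k - 1)*(k**2 + 2)/(10*k**4 + 16*k**3 + 26*k**2 + 14*k + 3), so s_k = R(k)·t_k = k**2*(2*k**3 - k**2 + 4*k - 2).
Verify: 10*k**4 + 16*k**3 + 26*k**2 + 14*k + 3 matches t_k.
Sum = s_(6) − s_(1); s_(6) = 15048, s_(1) = 3 ⇒ 15045.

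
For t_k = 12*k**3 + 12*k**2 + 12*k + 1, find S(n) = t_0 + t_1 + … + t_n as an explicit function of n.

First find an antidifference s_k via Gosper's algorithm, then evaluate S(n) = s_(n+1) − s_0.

Compute t_(k+1)/t_k: get (12*k**3 + 48*k**2 + 72*k + 37)/(12*k**3 + 12*k**2 + 12*k + 1).
Gosper form: A/B · C(k+1)/C(k) with A=1, B=1, C=k**3 + k**2 + k + 1/12.
Need (1)·f(k+1) − (1)·f(k) = k**3 + k**2 + k + 1/12.
Degrees (0,0,3) ⇒ d ≤ 4.
Coefficient equations give f(k) = k*(3*k**3 - 2*k**2 + 3*k - 3)/12.
Then R = B(k−1)f/C = k*(3*k**3 - 2*k**2 + 3*k - 3)/(12*k**3 + 12*k**2 + 12*k + 1), so s_k = R(k)·t_k = k*(3*k**3 - 2*k**2 + 3*k - 3).
Check: Δs_k = 12*k**3 + 12*k**2 + 12*k + 1. ✓
Telescope: S(n) = s_(n+1) − s_(0) = 3*n**4 + 10*n**3 + 15*n**2 + 9*n + 1 − (0) = 3*n**4 + 10*n**3 + 15*n**2 + 9*n + 1.

S(n) = 3*n**4 + 10*n**3 + 15*n**2 + 9*n + 1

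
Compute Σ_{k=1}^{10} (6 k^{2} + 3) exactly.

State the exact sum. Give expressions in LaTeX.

Step 1: r(k) = (2*(k + 1)**2 + 1)/(2*k**2 + 1).
Factor: A=1; B=1; C=k**2 + 1/2.
Need (1)·f(k+1) − (1)·f(k) = k**2 + 1/2.
deg f ≤ 3 (via 0,0,2).
Coefficient equations give f(k) = k*(2*k**2 - 3*k + 4)/6.
R(k) = B(k−1)·f(k)/C(k) = k*(2*k**2 - 3*k + 4)/(3*(2*k**2 + 1)); s_k = R·t_k = k*(2*k**2 - 3*k + 4).
Check: Δs_k = 6*k**2 + 3. ✓
Evaluate s at k=11 and k=1: 2343 and 3; difference 2340.

Σ = 2340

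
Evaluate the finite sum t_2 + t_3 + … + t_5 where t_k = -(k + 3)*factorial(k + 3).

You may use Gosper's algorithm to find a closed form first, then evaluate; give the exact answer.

t_(k+1)/t_k = (k + 4)**2/(k + 3).
Normal form (A,B,C) = (k + 4, 1, k + 3).
Need (k + 4)·f(k+1) − (1)·f(k) = k + 3.
deg f ≤ 0 (via 1,0,1).
A polynomial solution: f(k) = 1.
Then R = B(k−1)f/C = 1/(k + 3), so s_k = R(k)·t_k = -factorial(k + 3).
Verify: -(k + 3)*factorial(k + 3) matches t_k.
Telescoping: Σ = s_(6) − s_(2) = -362880 − (-120) = -362760.

Σ = -362760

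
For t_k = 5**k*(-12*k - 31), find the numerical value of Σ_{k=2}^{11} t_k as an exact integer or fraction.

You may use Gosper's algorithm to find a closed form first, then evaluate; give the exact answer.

Σ = -9765624750

Compute t_(k+1)/t_k: get 5*(12*k + 43)/(12*k + 31).
Factor: A=5; B=1; C=k + 31/12.
Key eq: (5)·f(k+1) = (1)·f(k) + (k + 31/12).
Degrees (0,0,1) ⇒ d ≤ 1.
Solve for f: f(k) = (3*k + 4)/12 (degree 1 ≤ 1).
So s_k = (B(k−1)f/C)·t_k = ((3*k + 4)/(12*k + 31))·t_k = 5**k*(-3*k - 4).
s_(k+1) − s_k = 5**k*(-12*k - 31) = t_k.
Evaluate s at k=12 and k=2: -9765625000 and -250; difference -9765624750.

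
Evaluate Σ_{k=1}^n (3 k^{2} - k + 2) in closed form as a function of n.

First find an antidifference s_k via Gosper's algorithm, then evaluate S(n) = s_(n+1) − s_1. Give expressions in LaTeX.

S(n) = n \left(n^{2} + n + 2\right)

Step 1: r(k) = (-k + 3*(k + 1)**2 + 1)/(3*k**2 - k + 2).
So A=1 and B=1, with C=k**2 - k/3 + 2/3.
Need (1)·f(k+1) − (1)·f(k) = k**2 - k/3 + 2/3.
From deg A=0, deg B=0, deg C=2: d=3.
Match coefficients ⇒ f(k) = k*(k**2 - 2*k + 3)/3.
R(k) = B(k−1)·f(k)/C(k) = k*(k**2 - 2*k + 3)/(3*k**2 - k + 2); s_k = R·t_k = k*(k**2 - 2*k + 3).
Check: Δs_k = 3*k**2 - k + 2. ✓
Telescope: S(n) = s_(n+1) − s_(1) = n**3 + n**2 + 2*n + 2 − (2) = n*(n**2 + n + 2).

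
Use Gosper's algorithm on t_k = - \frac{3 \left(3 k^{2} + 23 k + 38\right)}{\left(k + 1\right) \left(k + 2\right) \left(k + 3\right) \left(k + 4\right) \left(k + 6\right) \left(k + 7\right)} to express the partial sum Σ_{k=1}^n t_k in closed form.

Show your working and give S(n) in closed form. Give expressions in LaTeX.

r(k) = (k + 1)*(k + 6)*(23*k + 3*(k + 1)**2 + 61)/((k + 5)*(k + 8)*(3*k**2 + 23*k + 38)) after simplifying.
Factor: A=k + 1; B=k + 8; C=k**3 + 38*k**2/3 + 51*k + 190/3.
Need (k + 1)·f(k+1) − (k + 7)·f(k) = k**3 + 38*k**2/3 + 51*k + 190/3.
From deg A=1, deg B=1, deg C=3: d=6.
Match coefficients ⇒ f(k) = k*(k + 2)*(k + 4)*(k + 5)*(k**2 + 10*k + 27)/54.
R(k) = B(k−1)·f(k)/C(k) = k*(k + 2)*(k + 4)*(k + 7)*(k**2 + 10*k + 27)/(18*(3*k**2 + 23*k + 38)); s_k = R·t_k = k*(-k**2 - 10*k - 27)/(6*(k**3 + 10*k**2 + 27*k + 18)).
Δs = 3*(-3*k**2 - 23*k - 38)/(k**6 + 23*k**5 + 207*k**4 + 925*k**3 + 2144*k**2 + 2412*k + 1008), as required.
s_(n+1) = (-n**3 - 13*n**2 - 50*n - 38)/(6*(n**3 + 13*n**2 + 50*n + 56)) and s_(1) = -19/168, so S(n) = 3*n*(-n**2 - 13*n - 50)/(56*(n**3 + 13*n**2 + 50*n + 56)).

S(n) = \frac{3 n \left(- n^{2} - 13 n - 50\right)}{56 \left(n^{3} + 13 n^{2} + 50 n + 56\right)}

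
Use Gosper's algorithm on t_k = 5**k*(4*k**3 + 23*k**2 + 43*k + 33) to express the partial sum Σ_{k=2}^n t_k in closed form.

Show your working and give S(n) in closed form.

S(n) = 5*5**n*n**3 + 25*5**n*n**2 + 45*5**n*n + 35*5**n - 550

Ratio r(k) = 5*(4*k**3 + 35*k**2 + 101*k + 103)/(4*k**3 + 23*k**2 + 43*k + 33).
A = 5, B = 1, C = k**3 + 23*k**2/4 + 43*k/4 + 33/4.
Solve (5)·f(k+1) − (1)·f(k) = k**3 + 23*k**2/4 + 43*k/4 + 33/4.
Degrees (0,0,3) ⇒ d ≤ 3.
Solve for f: f(k) = (k**3 + 2*k**2 + 2*k + 2)/4 (degree 3 ≤ 3).
Certificate R = B(k−1)f/C = (k**3 + 2*k**2 + 2*k + 2)/(4*k**3 + 23*k**2 + 43*k + 33) gives s_k = 5**k*(k**3 + 2*k**2 + 2*k + 2).
Check: Δs_k = 5**k*(4*k**3 + 23*k**2 + 43*k + 33). ✓
Σ_(k=2)^n t_k = s_(n+1) − s_(2) = (5**(n + 1)*(n**3 + 5*n**2 + 9*n + 7)) − (550), i.e. 5*5**n*n**3 + 25*5**n*n**2 + 45*5**n*n + 35*5**n - 550.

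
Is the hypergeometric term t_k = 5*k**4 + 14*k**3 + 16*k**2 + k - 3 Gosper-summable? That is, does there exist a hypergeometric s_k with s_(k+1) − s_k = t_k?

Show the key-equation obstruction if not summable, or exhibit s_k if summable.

The ratio is (5*k**4 + 34*k**3 + 88*k**2 + 95*k + 33)/(5*k**4 + 14*k**3 + 16*k**2 + k - 3).
So A=1 and B=1, with C=k**4 + 14*k**3/5 + 16*k**2/5 + k/5 - 3/5.
Key eq: (1)·f(k+1) = (1)·f(k) + (k**4 + 14*k**3/5 + 16*k**2/5 + k/5 - 3/5).
Degrees (0,0,4) ⇒ d ≤ 5.
Match coefficients ⇒ f(k) = k*(k**4 + k**3 - 4*k - 1)/5.
R(k) = B(k−1)·f(k)/C(k) = k*(k**4 + k**3 - 4*k - 1)/(5*k**4 + 14*k**3 + 16*k**2 + k - 3); s_k = R·t_k = k*(k**4 + k**3 - 4*k - 1).
s_(k+1) − s_k = 5*k**4 + 14*k**3 + 16*k**2 + k - 3 = t_k.

Yes. s_k = k*(k**4 + k**3 - 4*k - 1).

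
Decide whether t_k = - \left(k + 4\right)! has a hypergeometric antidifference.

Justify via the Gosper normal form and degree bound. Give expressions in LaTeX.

The ratio is k + 5.
Gosper form: A/B · C(k+1)/C(k) with A=k + 5, B=1, C=1.
Solve (k + 5)·f(k+1) − (1)·f(k) = 1.
d = -1 from the (1,0,0) case.
d = -1 < 0 ⇒ no nonzero polynomial f; not summable.

No — t_k has no hypergeometric antidifference.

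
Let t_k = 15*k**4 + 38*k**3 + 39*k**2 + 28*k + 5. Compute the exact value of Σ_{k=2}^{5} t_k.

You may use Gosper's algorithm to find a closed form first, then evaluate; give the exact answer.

Σ = 25700

The ratio is (15*k**4 + 98*k**3 + 243*k**2 + 280*k + 125)/(15*k**4 + 38*k**3 + 39*k**2 + 28*k + 5).
Take A(k)=1, B(k)=1, C(k)=k**4 + 38*k**3/15 + 13*k**2/5 + 28*k/15 + 1/3.
Set up (1)·f(k+1) − (1)·f(k) − (k**4 + 38*k**3/15 + 13*k**2/5 + 28*k/15 + 1/3) = 0.
d = 5 from the (0,0,4) case.
Solve for f: f(k) = k*(k**2 + k - 1)*(3*k**2 - k + 3)/15 (degree 5 ≤ 5).
So s_k = (B(k−1)f/C)·t_k = (k*(k**2 + k - 1)*(3*k**2 - k + 3)/(15*k**4 + 38*k**3 + 39*k**2 + 28*k + 5))·t_k = k*(3*k**4 + 2*k**3 - k**2 + 4*k - 3).
s_(k+1) − s_k = 15*k**4 + 38*k**3 + 39*k**2 + 28*k + 5 = t_k.
Telescoping: Σ = s_(6) − s_(2) = 25830 − (130) = 25700.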